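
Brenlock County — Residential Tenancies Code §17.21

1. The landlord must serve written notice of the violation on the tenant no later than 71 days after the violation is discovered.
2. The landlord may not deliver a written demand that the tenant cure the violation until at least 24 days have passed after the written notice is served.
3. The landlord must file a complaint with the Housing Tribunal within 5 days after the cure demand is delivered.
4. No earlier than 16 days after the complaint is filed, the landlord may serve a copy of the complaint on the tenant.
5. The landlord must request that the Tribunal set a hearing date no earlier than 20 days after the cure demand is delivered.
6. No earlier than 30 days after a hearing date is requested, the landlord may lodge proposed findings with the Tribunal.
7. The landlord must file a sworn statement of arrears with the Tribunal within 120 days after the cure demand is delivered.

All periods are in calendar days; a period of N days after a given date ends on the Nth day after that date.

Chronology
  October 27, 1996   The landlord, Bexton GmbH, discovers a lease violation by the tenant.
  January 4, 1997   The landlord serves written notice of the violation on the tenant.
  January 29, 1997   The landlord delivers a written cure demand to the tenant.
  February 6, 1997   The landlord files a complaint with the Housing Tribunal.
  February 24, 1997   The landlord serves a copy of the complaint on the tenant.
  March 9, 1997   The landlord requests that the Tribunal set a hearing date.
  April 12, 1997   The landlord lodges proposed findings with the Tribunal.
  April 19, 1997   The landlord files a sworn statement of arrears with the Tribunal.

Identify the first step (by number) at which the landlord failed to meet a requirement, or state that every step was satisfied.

Step 3

(1) due by October 27, 1996 + 71 days = January 6, 1997; January 4, 1997 is within that limit.
(2) permitted from January 4, 1997 + 24 days = January 28, 1997 onward; done January 29, 1997 — permitted.
(3) due by January 29, 1997 + 5 days = February 3, 1997; done February 6, 1997 — 3 days late.
The analysis stops there.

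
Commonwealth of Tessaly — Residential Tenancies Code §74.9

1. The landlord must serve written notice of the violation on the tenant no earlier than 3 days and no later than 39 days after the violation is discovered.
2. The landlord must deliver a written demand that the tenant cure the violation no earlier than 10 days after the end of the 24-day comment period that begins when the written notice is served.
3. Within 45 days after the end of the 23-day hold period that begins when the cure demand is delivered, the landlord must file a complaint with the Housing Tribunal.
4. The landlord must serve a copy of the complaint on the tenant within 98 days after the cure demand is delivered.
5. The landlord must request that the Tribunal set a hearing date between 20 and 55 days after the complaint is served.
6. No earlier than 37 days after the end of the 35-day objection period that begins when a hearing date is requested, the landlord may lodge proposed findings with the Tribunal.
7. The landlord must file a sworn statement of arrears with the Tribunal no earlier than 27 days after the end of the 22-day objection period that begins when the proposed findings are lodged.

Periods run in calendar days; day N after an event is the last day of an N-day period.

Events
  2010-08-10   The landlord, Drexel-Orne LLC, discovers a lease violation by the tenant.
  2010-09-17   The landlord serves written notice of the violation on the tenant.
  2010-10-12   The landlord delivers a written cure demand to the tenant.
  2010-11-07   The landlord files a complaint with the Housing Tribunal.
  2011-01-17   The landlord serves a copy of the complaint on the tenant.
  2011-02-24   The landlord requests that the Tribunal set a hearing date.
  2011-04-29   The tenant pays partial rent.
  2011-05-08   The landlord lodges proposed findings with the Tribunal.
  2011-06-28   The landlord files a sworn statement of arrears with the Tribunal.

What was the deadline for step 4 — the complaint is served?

Step 4 runs from 2010-10-12, when the cure demand is delivered. 98 days after 2010-10-12 is 2011-01-18.

2011-01-18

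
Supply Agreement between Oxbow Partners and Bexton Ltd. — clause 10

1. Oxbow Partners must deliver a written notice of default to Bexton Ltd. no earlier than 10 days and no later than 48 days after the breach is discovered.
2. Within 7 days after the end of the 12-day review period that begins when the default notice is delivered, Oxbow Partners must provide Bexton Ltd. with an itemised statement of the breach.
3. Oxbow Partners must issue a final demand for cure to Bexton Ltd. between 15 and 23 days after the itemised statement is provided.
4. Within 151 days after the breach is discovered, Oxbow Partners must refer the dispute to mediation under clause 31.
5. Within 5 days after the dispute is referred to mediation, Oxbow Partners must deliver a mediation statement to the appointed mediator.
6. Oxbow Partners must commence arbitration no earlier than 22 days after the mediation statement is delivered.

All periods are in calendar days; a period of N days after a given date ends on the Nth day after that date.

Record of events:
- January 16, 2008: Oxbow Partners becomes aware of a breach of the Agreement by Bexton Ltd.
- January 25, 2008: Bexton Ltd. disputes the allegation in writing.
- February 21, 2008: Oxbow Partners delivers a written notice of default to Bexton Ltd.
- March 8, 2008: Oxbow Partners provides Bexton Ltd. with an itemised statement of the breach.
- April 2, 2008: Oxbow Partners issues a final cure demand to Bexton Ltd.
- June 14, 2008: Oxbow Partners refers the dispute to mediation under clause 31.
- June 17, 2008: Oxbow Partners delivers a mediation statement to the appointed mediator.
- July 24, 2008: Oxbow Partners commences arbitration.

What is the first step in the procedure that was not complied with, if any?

Step 3

(1) the permitted window runs from January 16, 2008 + 10 = January 26, 2008 to January 16, 2008 + 48 = March 4, 2008; done February 21, 2008 — within the window.
(2) due by March 4, 2008 + 7 days = March 11, 2008; completed March 8, 2008, before the deadline.
(3) the permitted window runs from March 8, 2008 + 15 = March 23, 2008 to March 8, 2008 + 23 = March 31, 2008; April 2, 2008 is 2 days past the end of the window.
No need to go further; step 3 was not satisfied.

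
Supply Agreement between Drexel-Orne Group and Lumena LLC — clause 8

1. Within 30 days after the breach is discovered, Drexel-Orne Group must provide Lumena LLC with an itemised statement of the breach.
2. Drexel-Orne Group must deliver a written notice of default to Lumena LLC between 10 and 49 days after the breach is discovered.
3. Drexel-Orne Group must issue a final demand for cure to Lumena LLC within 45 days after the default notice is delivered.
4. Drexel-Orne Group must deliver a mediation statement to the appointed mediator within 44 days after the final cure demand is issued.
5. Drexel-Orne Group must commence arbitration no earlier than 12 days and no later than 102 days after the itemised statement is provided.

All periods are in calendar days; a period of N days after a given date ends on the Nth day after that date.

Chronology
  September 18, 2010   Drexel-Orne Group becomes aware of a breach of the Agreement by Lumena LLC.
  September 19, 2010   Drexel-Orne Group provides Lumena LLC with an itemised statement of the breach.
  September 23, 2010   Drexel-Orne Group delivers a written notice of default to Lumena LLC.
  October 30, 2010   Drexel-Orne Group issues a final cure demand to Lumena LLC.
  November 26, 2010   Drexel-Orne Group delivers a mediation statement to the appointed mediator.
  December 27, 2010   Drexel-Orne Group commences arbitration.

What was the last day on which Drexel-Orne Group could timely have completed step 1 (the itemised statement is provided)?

Step 1 runs from September 18, 2010, when the breach is discovered. 30 days after September 18, 2010 is October 18, 2010.

October 18, 2010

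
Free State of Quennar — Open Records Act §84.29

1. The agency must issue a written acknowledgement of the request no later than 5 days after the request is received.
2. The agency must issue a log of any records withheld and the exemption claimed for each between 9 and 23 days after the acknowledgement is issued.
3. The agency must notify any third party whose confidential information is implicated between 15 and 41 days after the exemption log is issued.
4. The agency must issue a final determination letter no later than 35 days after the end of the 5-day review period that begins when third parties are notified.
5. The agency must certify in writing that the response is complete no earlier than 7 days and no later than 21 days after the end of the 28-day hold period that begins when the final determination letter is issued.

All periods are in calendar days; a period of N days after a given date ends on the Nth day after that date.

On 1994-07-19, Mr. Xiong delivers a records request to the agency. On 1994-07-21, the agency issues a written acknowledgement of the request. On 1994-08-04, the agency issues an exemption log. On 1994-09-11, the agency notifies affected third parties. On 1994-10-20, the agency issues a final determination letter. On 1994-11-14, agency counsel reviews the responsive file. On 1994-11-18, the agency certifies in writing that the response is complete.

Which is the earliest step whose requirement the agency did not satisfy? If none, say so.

(1) due by 1994-07-19 + 5 days = 1994-07-24; 1994-07-21 is within that limit.
(2) the permitted window runs from 1994-07-21 + 9 = 1994-07-30 to 1994-07-21 + 23 = 1994-08-13; done 1994-08-04 — within the window.
(3) the permitted window runs from 1994-08-04 + 15 = 1994-08-19 to 1994-08-04 + 41 = 1994-09-14; done 1994-09-11, which is between those dates.
(4) due by 1994-09-16 + 35 days = 1994-10-21; 1994-10-20 is within that limit.
(5) the permitted window runs from 1994-11-17 + 7 = 1994-11-24 to 1994-11-17 + 21 = 1994-12-08; done 1994-11-18 — 6 days before the window opened.
That is the first point of non-compliance.

Step 5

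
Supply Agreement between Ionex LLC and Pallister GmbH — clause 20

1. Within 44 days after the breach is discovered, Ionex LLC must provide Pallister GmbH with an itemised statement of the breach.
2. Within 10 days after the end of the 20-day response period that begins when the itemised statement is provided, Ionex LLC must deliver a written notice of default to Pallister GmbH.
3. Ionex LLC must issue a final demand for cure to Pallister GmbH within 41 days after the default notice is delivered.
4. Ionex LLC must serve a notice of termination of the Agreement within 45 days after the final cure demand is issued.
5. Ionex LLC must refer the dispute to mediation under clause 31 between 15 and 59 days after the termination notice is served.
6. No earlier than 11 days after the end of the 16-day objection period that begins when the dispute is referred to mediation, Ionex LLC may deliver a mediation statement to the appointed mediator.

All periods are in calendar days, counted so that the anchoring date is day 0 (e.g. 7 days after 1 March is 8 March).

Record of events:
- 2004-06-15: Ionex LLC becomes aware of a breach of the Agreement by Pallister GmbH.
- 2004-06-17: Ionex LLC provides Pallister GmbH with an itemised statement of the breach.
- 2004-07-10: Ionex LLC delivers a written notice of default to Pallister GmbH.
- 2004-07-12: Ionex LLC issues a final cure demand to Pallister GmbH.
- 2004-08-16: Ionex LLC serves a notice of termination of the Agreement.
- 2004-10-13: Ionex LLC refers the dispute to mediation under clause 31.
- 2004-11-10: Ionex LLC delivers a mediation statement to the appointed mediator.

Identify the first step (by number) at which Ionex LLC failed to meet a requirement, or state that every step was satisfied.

None — every step was satisfied

Step 1: 44 days after 2004-06-15 (when the breach is discovered) is 2004-07-29; 2004-06-17 is within that limit.
Step 2: 10 days after 2004-07-07 (end of the 20-day response period, which began when the itemised statement is provided on 2004-06-17) is 2004-07-17; done 2004-07-10 — timely.
Step 3: 41 days after 2004-07-10 (when the default notice is delivered) is 2004-08-20; done 2004-07-12 — timely.
Step 4: 45 days after 2004-07-12 (when the final cure demand is issued) is 2004-08-26; 2004-08-16 is within that limit.
Step 5: the window is 15–59 days after 2004-08-16 (when the termination notice is served), so 2004-08-31 through 2004-10-14; done 2004-10-13 — within the window.
Step 6: the earliest permitted date is 11 days after 2004-10-29 (end of the 16-day objection period, which began when the dispute is referred to mediation on 2004-10-13), i.e. 2004-11-09; done 2004-11-10, after the minimum wait.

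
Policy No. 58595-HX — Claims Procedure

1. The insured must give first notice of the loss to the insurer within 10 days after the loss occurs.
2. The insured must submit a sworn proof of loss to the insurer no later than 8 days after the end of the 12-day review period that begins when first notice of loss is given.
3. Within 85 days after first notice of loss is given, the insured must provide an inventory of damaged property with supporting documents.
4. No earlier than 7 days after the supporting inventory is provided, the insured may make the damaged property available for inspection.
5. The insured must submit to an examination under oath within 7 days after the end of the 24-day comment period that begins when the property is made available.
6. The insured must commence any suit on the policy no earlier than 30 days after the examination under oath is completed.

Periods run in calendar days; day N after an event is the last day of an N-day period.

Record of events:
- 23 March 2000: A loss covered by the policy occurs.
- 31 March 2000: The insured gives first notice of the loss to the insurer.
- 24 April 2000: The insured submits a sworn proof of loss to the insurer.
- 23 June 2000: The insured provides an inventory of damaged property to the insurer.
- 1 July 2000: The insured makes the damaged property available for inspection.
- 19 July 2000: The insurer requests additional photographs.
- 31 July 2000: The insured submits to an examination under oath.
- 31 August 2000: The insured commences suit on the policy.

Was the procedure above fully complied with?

No

(1) due by 23 March 2000 + 10 days = 2 April 2000; completed 31 March 2000, before the deadline.
(2) due by 12 April 2000 + 8 days = 20 April 2000; 24 April 2000 misses that deadline by 4 days.
Later steps need not be reached.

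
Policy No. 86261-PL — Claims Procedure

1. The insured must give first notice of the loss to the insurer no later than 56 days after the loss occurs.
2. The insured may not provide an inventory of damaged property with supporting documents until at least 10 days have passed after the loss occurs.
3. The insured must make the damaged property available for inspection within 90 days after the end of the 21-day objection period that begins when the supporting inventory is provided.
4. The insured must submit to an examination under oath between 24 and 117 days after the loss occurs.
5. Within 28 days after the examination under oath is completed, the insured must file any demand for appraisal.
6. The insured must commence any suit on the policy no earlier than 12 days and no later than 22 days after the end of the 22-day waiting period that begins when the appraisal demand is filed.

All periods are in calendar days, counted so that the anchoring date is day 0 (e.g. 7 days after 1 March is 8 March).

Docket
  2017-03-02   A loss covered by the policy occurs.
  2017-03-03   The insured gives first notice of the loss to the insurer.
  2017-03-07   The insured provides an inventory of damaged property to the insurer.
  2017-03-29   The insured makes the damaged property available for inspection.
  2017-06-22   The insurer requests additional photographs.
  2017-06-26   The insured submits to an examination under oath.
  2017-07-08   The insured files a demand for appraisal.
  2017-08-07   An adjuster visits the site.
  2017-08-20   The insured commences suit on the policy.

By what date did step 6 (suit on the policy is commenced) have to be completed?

The appraisal demand is filed on 2017-07-08; the 22-day waiting period therefore ends 2017-07-30, and step 6 runs from that date. The window is 12–22 days after 2017-07-30; it closes on 2017-08-21.

2017-08-21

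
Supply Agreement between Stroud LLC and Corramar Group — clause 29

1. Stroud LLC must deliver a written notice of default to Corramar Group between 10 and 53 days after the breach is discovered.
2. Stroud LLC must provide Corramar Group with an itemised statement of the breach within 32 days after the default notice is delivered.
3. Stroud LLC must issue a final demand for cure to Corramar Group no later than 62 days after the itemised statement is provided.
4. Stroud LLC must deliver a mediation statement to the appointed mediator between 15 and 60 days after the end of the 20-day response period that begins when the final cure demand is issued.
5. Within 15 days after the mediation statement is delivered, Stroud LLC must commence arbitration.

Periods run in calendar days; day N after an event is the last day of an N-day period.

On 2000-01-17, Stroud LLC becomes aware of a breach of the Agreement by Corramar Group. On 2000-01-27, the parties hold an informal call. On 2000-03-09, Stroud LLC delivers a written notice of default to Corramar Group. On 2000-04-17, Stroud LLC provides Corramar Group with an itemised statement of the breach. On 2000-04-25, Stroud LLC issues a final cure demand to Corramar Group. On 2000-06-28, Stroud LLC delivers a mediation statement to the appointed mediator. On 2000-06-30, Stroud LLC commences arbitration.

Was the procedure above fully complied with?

Step 1 — 10 and 53 days from 2000-01-17 (when the breach is discovered) are 2000-01-27 and 2000-03-10 respectively; done 2000-03-09, which is between those dates.
Step 2 — counting 32 days from 2000-03-09 (when the default notice is delivered) gives a deadline of 2000-04-10; done 2000-04-17 — 7 days late.
No need to go further; step 2 was not satisfied.

No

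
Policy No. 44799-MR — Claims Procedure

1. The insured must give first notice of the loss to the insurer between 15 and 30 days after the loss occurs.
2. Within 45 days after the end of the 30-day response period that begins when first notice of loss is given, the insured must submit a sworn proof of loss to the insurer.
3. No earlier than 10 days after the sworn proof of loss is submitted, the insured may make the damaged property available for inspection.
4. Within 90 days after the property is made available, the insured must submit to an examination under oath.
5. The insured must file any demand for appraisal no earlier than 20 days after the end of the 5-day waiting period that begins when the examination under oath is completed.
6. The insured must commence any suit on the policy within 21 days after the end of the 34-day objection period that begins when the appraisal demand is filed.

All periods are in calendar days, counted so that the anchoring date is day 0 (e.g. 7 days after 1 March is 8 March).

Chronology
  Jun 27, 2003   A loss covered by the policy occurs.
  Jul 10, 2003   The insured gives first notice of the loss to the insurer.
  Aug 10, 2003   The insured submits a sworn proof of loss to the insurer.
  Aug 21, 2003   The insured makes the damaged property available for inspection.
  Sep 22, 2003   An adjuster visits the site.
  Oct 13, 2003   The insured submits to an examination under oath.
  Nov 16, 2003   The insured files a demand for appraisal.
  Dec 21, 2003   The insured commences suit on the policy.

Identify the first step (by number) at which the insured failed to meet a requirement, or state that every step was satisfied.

Step 1: the window is 15–30 days after Jun 27, 2003 (when the loss occurs), so Jul 12, 2003 through Jul 27, 2003; done Jul 10, 2003 — 2 days before the window opened.

Step 1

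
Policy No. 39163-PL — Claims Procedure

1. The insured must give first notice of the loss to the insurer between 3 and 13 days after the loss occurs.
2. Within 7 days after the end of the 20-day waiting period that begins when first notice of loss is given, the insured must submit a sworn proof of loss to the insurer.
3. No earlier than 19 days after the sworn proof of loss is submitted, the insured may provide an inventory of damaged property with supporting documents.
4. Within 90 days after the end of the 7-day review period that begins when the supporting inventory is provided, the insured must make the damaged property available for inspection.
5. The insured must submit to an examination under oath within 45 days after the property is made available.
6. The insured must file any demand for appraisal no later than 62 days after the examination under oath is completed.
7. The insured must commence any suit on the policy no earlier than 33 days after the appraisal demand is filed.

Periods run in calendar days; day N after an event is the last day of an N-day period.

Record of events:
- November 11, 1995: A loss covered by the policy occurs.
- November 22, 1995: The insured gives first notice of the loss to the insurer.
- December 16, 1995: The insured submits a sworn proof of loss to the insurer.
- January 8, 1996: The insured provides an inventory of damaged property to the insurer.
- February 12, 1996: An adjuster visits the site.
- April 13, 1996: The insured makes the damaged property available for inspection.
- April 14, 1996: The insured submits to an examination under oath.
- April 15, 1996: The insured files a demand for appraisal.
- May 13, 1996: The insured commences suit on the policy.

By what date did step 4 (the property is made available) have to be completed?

April 14, 1996

The supporting inventory is provided on January 8, 1996; the 7-day review period therefore ends January 15, 1996, and step 4 runs from that date. 90 days after January 15, 1996 is April 14, 1996.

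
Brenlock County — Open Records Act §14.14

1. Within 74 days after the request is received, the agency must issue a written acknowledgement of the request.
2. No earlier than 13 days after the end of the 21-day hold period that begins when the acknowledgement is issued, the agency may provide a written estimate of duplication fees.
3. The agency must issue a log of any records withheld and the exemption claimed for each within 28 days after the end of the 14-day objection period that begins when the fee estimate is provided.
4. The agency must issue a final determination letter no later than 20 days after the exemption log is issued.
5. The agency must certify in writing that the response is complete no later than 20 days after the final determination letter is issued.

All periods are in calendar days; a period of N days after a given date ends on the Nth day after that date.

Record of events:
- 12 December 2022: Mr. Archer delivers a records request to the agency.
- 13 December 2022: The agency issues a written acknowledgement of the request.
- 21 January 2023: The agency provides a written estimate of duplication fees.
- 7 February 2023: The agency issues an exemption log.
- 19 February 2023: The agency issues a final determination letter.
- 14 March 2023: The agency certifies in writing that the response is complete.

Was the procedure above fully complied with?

(1) due by 12 December 2022 + 74 days = 24 February 2023; done 13 December 2022 — timely.
(2) permitted from 3 January 2023 + 13 days = 16 January 2023 onward; done 21 January 2023, after the minimum wait.
(3) due by 4 February 2023 + 28 days = 4 March 2023; done 7 February 2023 — timely.
(4) due by 7 February 2023 + 20 days = 27 February 2023; completed 19 February 2023, before the deadline.
(5) due by 19 February 2023 + 20 days = 11 March 2023; 14 March 2023 misses that deadline by 3 days.
That is the first point of non-compliance.

No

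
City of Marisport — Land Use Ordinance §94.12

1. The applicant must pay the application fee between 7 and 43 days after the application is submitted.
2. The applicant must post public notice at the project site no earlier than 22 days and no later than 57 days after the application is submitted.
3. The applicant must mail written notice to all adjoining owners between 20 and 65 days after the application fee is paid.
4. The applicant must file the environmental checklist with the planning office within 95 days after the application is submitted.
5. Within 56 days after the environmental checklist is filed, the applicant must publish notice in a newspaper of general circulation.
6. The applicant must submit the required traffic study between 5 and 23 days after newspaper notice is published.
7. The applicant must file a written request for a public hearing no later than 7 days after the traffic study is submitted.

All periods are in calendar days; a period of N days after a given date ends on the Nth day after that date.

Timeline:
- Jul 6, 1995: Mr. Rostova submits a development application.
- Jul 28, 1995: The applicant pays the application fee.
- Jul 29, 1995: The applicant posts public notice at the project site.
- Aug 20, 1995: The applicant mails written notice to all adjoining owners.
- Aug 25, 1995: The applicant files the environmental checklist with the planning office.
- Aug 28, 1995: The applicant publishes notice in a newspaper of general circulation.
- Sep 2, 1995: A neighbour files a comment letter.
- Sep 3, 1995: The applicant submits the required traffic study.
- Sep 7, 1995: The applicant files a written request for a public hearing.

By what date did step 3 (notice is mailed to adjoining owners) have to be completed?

Step 3 runs from Jul 28, 1995, when the application fee is paid. The window is 20–65 days after Jul 28, 1995; it closes on Oct 1, 1995.

Oct 1, 1995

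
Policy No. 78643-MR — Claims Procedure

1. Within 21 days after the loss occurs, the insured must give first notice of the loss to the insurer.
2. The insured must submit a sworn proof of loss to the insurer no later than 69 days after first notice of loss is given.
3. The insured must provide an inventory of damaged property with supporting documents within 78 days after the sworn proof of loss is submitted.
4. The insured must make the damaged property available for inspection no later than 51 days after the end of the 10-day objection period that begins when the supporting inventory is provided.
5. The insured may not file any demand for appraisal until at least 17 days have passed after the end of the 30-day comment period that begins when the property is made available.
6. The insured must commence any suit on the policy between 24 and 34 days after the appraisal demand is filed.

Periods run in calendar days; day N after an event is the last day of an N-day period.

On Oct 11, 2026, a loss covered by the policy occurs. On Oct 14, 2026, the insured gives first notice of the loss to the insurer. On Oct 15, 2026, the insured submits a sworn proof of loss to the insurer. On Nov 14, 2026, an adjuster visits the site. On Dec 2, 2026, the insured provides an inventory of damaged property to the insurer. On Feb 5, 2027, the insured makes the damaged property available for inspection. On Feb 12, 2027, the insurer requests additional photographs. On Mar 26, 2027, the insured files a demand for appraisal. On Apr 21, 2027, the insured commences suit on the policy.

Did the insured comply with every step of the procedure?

No

(1) due by Oct 11, 2026 + 21 days = Nov 1, 2026; completed Oct 14, 2026, before the deadline.
(2) due by Oct 14, 2026 + 69 days = Dec 22, 2026; completed Oct 15, 2026, before the deadline.
(3) due by Oct 15, 2026 + 78 days = Jan 1, 2027; Dec 2, 2026 is within that limit.
(4) due by Dec 12, 2026 + 51 days = Feb 1, 2027; done Feb 5, 2027 — 4 days late.
No need to go further; step 4 was not satisfied.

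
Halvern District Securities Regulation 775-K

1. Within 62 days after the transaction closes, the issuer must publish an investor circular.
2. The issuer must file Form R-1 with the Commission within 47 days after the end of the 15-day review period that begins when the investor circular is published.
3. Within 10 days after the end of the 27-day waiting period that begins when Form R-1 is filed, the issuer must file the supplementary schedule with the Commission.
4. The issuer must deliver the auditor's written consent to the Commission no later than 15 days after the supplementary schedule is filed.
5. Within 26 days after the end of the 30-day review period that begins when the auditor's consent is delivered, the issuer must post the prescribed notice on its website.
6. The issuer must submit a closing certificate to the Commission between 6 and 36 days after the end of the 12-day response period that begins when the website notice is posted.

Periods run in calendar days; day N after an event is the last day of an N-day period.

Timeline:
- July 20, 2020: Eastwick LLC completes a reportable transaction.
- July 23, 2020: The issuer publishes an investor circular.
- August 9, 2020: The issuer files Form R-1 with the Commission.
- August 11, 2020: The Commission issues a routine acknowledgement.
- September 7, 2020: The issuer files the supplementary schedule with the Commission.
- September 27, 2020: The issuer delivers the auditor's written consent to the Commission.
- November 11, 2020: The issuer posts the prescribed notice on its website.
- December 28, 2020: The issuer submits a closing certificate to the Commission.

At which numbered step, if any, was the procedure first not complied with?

(1) due by July 20, 2020 + 62 days = September 20, 2020; done July 23, 2020 — timely.
(2) due by August 7, 2020 + 47 days = September 23, 2020; completed August 9, 2020, before the deadline.
(3) due by September 5, 2020 + 10 days = September 15, 2020; done September 7, 2020 — timely.
(4) due by September 7, 2020 + 15 days = September 22, 2020; September 27, 2020 misses that deadline by 5 days.
That is the first point of non-compliance.

Step 4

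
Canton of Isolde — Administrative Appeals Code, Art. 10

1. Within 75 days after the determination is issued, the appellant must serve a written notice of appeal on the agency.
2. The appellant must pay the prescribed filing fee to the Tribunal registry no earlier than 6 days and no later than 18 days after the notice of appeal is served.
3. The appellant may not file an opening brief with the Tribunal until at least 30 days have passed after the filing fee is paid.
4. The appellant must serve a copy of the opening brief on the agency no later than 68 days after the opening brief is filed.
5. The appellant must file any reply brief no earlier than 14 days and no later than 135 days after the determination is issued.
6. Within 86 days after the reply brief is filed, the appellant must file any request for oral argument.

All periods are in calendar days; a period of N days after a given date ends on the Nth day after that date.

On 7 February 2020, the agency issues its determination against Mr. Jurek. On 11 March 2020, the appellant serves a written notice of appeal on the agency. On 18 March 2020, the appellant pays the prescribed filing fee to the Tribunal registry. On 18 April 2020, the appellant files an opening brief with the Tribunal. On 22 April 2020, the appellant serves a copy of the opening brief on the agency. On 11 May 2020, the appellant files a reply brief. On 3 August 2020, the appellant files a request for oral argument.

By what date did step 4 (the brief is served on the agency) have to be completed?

Step 4 runs from 18 April 2020, when the opening brief is filed. 68 days after 18 April 2020 is 25 June 2020.

25 June 2020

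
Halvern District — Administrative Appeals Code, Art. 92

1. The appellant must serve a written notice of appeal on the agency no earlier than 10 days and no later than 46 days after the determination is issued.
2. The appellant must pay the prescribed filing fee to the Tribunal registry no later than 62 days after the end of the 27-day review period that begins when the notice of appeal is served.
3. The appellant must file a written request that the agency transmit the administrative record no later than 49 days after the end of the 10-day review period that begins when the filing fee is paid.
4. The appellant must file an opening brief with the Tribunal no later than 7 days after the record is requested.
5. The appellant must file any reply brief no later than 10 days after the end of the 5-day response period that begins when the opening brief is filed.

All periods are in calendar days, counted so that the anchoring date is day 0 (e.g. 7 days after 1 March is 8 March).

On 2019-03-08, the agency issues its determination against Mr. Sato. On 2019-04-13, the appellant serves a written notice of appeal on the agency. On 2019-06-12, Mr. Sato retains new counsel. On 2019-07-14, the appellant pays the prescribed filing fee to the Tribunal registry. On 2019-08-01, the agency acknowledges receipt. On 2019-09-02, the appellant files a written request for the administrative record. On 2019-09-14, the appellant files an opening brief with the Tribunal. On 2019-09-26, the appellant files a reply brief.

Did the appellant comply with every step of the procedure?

No

Step 1 — 10 and 46 days from 2019-03-08 (when the determination is issued) are 2019-03-18 and 2019-04-23 respectively; done 2019-04-13 — within the window.
Step 2 — counting 62 days from 2019-05-10 (end of the 27-day review period, which began when the notice of appeal is served on 2019-04-13) gives a deadline of 2019-07-11; 2019-07-14 misses that deadline by 3 days.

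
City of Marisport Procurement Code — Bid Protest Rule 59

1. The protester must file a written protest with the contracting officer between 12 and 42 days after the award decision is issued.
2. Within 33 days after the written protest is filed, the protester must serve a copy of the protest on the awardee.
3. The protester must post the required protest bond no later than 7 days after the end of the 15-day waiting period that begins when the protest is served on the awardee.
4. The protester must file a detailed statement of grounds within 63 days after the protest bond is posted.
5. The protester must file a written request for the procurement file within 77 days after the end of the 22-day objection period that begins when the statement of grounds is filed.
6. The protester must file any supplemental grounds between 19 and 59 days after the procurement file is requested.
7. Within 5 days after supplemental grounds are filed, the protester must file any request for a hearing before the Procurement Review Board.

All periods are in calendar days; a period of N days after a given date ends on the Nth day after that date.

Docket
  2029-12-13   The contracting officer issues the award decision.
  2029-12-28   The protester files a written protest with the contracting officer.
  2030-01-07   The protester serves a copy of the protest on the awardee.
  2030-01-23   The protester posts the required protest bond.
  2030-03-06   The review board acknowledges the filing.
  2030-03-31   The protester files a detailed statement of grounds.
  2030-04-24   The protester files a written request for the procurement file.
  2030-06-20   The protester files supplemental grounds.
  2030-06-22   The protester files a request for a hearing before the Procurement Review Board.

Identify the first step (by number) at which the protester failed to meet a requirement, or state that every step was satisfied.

Step 4

(1) the permitted window runs from 2029-12-13 + 12 = 2029-12-25 to 2029-12-13 + 42 = 2030-01-24; done 2029-12-28 — within the window.
(2) due by 2029-12-28 + 33 days = 2030-01-30; done 2030-01-07 — timely.
(3) due by 2030-01-22 + 7 days = 2030-01-29; done 2030-01-23 — timely.
(4) due by 2030-01-23 + 63 days = 2030-03-27; not done until 2030-03-31, 4 days after the deadline.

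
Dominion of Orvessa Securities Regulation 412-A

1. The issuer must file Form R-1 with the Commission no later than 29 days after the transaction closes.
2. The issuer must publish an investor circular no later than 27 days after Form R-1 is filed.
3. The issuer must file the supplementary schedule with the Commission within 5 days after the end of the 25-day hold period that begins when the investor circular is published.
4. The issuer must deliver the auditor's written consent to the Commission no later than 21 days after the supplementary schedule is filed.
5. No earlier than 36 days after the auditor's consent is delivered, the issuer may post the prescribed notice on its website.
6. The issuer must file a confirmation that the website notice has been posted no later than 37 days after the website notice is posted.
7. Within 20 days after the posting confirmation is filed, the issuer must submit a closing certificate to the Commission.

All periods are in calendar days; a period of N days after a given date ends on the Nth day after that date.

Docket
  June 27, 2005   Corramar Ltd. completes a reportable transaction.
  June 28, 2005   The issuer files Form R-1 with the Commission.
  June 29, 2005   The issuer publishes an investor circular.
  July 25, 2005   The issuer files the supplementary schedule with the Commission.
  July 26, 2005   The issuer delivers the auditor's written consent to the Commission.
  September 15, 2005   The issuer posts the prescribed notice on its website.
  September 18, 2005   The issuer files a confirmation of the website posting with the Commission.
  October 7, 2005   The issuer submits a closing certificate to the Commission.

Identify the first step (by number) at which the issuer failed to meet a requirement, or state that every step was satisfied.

None — every step was satisfied

(1) due by June 27, 2005 + 29 days = July 26, 2005; June 28, 2005 is within that limit.
(2) due by June 28, 2005 + 27 days = July 25, 2005; June 29, 2005 is within that limit.
(3) due by July 24, 2005 + 5 days = July 29, 2005; done July 25, 2005 — timely.
(4) due by July 25, 2005 + 21 days = August 15, 2005; July 26, 2005 is within that limit.
(5) permitted from July 26, 2005 + 36 days = August 31, 2005 onward; September 15, 2005 is on or after that date.
(6) due by September 15, 2005 + 37 days = October 22, 2005; done September 18, 2005 — timely.
(7) due by September 18, 2005 + 20 days = October 8, 2005; done October 7, 2005 — timely.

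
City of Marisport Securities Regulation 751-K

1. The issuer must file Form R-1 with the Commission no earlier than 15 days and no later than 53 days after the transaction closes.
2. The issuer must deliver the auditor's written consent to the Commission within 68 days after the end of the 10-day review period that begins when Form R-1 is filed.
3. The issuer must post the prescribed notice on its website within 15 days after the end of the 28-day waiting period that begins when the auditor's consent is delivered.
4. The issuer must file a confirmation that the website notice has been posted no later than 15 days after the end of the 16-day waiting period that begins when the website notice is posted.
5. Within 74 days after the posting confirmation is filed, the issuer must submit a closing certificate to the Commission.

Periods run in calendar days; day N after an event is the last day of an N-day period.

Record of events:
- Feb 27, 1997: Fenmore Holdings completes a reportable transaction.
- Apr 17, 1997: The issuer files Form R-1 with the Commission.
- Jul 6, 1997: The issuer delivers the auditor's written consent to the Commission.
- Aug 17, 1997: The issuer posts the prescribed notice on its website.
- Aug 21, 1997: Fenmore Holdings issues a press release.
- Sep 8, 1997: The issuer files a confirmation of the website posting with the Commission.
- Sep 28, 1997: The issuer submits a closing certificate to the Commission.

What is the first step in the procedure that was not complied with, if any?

Step 1 — 15 and 53 days from Feb 27, 1997 (when the transaction closes) are Mar 14, 1997 and Apr 21, 1997 respectively; done Apr 17, 1997 — within the window.
Step 2 — counting 68 days from Apr 27, 1997 (end of the 10-day review period, which began when Form R-1 is filed on Apr 17, 1997) gives a deadline of Jul 4, 1997; not done until Jul 6, 1997, 2 days after the deadline.

Step 2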